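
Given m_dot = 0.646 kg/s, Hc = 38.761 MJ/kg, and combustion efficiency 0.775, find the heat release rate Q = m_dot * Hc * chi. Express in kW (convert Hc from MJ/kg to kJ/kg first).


Hc = 38.761 MJ/kg = 38.761 * 1000 kJ/kg = 38761 kJ/kg
Q = 0.646 kg/s * 38761 kJ/kg * 0.775 = 19406 kW

19406 kW


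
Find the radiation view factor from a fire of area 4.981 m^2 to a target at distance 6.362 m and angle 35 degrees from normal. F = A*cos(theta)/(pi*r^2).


cos(35 deg) = 0.81915
pi*r^2 = 127.16
F = 4.981 * 0.81915 / 127.16 = 0.032088

0.032088


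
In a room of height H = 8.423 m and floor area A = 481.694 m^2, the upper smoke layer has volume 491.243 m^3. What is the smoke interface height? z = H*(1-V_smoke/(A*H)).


V/(A*H) = 0.12108
1 - 0.12108 = 0.87892
z = 8.423 * 0.87892 = 7.4032 m

7.4032 m


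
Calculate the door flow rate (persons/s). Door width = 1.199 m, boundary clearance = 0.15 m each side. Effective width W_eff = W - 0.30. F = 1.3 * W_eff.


W_eff = 1.199 - 0.30 = 0.899 m
F = 1.3 * 0.899 = 1.1687 persons/s

1.1687 persons/s


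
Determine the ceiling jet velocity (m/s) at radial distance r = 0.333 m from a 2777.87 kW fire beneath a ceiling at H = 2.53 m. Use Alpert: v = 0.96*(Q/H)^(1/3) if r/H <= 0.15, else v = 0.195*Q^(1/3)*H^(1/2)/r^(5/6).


r/H = 0.333 / 2.53 = 0.13162
r/H <= 0.15, so v = 0.96*(Q/H)^(1/3)
Q/H = 1098.0
(Q/H)^(1/3) = 10.316
v = 0.96 * 10.316 = 9.9038 m/s

9.9038 m/s


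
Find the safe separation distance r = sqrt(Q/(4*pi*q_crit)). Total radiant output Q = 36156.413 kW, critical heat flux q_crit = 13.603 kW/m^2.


4*pi*q_crit = 170.94
Q/(4*pi*q_crit) = 211.51
r = sqrt(211.51) = 14.544 m

14.544 m


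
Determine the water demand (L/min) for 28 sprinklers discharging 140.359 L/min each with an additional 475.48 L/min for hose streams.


Sprinkler demand = 28 * 140.359 = 3930.052 L/min
Total = 3930.052 + 475.48 = 4405.532 L/min

4405.532 L/min


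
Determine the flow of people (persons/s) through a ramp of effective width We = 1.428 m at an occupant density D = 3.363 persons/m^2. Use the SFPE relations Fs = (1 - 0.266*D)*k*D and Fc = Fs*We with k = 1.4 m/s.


1 - 0.266*D = 1 - 0.266*3.363 = 0.10544
Fs = 0.10544 * 1.4 * 3.363 = 0.49644 persons/(s*m)
Fc = 0.49644 * 1.428 = 0.70892 persons/s

0.70892 persons/s


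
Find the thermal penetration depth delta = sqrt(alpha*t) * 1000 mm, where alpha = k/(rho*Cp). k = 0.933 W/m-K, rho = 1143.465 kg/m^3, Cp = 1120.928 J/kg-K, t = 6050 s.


alpha = 0.933 / (1143.465 * 1120.928) = 7.2792e-07 m^2/s
alpha * t = 0.0044039
delta = sqrt(0.0044039) * 1000 = 66.362 mm

66.362 mm


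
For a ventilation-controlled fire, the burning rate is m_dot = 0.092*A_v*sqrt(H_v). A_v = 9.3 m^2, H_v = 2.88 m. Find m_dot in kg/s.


sqrt(H_v) = 1.6971
m_dot = 0.092 * 9.3 * 1.6971 = 1.4520 kg/s

1.4520 kg/s


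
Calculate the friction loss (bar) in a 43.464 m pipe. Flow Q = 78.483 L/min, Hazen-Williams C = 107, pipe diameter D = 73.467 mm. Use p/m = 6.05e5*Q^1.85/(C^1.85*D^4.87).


Q^1.85 = 3201.4
C^1.85 = 5680.2
D^4.87 = 1.2242e+09
p/m = 0.00027852 bar/m
p_total = 0.00027852 * 43.464 = 0.012106 bar

0.012106 bar


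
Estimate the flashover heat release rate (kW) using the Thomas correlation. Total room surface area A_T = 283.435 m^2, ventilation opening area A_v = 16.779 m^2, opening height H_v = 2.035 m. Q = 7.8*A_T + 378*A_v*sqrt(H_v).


7.8*A_T = 2210.793
sqrt(H_v) = 1.4265
378*A_v*sqrt(H_v) = 9047.7
Q = 2210.793 + 9047.7 = 11259 kW

11259 kW


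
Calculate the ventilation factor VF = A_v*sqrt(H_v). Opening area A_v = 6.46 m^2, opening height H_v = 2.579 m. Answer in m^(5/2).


sqrt(H_v) = 1.6059
VF = 6.46 * 1.6059 = 10.374 m^(5/2)

10.374 m^(5/2)


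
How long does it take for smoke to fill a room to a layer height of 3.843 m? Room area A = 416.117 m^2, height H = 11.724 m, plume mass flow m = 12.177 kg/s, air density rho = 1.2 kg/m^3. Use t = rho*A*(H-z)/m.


H - z = 7.881 m
t = 1.2 * 416.117 * 7.881 / 12.177 = 323.17 s

323.17 s


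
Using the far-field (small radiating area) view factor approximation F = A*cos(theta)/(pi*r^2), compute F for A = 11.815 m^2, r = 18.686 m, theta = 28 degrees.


cos(28 deg) = 0.88295
pi*r^2 = 1096.9
F = 11.815 * 0.88295 / 1096.9 = 0.0095101

0.0095101


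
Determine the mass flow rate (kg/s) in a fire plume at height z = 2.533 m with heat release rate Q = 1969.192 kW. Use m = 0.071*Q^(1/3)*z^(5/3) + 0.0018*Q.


Q^(1/3) = 12.534
z^(5/3) = 4.7068
First term = 0.071 * 12.534 * 4.7068 = 4.1887
Second term = 0.0018 * 1969.192 = 3.5445
m = 7.7332 kg/s

7.7332 kg/s


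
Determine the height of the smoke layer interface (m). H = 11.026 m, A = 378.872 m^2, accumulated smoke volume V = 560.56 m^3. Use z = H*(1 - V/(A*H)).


V/(A*H) = 0.13419
1 - 0.13419 = 0.86581
z = 11.026 * 0.86581 = 9.5465 m

9.5465 m


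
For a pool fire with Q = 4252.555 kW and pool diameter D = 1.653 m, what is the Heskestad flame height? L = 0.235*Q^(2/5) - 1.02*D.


Q^(2/5) = 28.279
0.235 * Q^(2/5) = 6.6455
1.02 * D = 1.6861
L = 4.9594 m

4.9594 m


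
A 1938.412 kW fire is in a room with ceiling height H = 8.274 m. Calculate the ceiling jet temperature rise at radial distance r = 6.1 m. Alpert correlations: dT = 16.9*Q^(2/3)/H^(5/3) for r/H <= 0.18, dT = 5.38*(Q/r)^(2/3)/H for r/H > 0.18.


r/H = 6.1 / 8.274 = 0.73725
r/H > 0.18, so dT = 5.38*(Q/r)^(2/3)/H
Q/r = 317.77
(Q/r)^(2/3) = 46.567
dT = 5.38 * 46.567 / 8.274 = 30.279 K

30.279 K


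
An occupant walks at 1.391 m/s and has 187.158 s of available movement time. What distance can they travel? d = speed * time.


d = 1.391 * 187.158 = 260.34 m

260.34 m


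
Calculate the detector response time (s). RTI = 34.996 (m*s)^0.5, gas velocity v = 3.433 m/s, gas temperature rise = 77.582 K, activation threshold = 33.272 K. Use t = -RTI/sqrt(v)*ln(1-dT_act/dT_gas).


dT_act/dT_gas = 0.42886
ln(1 - 0.42886) = -0.56013
t = -34.996 / sqrt(3.433) * -0.56013 = 10.580 s

10.580 s


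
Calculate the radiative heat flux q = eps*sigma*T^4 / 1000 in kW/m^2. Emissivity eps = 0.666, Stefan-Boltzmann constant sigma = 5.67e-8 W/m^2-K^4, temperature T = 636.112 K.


T^4 = 1.6373e+11
q = 0.666 * 5.67e-8 * 1.6373e+11 / 1000 = 6.1829 kW/m^2

6.1829 kW/m^2


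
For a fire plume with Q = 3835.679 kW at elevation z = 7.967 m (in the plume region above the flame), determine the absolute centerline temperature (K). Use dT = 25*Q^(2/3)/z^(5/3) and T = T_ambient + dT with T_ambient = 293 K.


Q^(2/3) = 245.04
z^(5/3) = 31.780
dT = 25 * 245.04 / 31.780 = 192.76 K
T = 293 + 192.76 = 485.76 K

485.76 K


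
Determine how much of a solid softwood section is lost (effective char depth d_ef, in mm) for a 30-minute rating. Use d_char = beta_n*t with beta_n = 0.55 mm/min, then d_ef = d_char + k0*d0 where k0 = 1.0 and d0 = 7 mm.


d_char = 0.55 * 30 = 16.5 mm
d_ef = 16.5 + 1.0*7 = 23.5 mm

23.5 mm


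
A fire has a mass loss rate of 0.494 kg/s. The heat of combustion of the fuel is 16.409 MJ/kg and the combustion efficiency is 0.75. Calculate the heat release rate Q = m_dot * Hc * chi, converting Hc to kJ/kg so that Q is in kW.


Hc = 16.409 MJ/kg = 16.409 * 1000 kJ/kg = 16409 kJ/kg
Q = 0.494 kg/s * 16409 kJ/kg * 0.75 = 6079.5 kW

6079.5 kW


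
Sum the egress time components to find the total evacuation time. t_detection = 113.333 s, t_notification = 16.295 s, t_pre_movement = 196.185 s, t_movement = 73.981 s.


Total = 113.333 + 16.295 + 196.185 + 73.981 = 399.794 s

399.794 s


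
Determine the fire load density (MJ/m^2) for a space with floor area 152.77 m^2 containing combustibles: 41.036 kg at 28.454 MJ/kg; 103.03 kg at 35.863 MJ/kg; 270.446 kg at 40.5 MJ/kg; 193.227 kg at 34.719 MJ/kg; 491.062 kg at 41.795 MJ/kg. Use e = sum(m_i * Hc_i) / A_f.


Total energy = 41.036*28.454 + 103.03*35.863 + 270.446*40.5 + 193.227*34.719 + 491.062*41.795
= 1167.638 + 3694.965 + 10953.063 + 6708.648 + 20523.94
= 43048.25 MJ
e = 43048.25 / 152.77 = 281.78 MJ/m^2

281.78 MJ/m^2


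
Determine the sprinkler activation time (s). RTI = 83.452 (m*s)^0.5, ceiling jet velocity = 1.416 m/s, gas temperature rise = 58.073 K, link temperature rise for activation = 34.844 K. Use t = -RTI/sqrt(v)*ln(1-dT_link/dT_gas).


dT_link/dT_gas = 0.60000
ln(1 - 0.60000) = -0.91630
t = -83.452 / sqrt(1.416) * -0.91630 = 64.260 s

64.260 s


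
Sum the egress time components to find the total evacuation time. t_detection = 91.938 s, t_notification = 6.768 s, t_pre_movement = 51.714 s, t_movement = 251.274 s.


Total = 91.938 + 6.768 + 51.714 + 251.274 = 401.694 s

401.694 s


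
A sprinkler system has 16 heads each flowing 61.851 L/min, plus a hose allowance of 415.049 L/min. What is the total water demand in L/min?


Sprinkler demand = 16 * 61.851 = 989.616 L/min
Total = 989.616 + 415.049 = 1404.665 L/min

1404.665 L/min


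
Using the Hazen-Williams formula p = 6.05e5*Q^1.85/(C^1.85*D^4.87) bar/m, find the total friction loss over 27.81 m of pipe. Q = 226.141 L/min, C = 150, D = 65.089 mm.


Q^1.85 = 22678
C^1.85 = 10611
D^4.87 = 6.7886e+08
p/m = 0.0019046 bar/m
p_total = 0.0019046 * 27.81 = 0.052967 bar

0.052967 bar


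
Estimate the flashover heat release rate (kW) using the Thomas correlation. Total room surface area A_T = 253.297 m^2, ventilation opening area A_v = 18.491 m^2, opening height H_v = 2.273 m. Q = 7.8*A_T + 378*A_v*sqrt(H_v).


7.8*A_T = 1975.7
sqrt(H_v) = 1.5076
378*A_v*sqrt(H_v) = 10538
Q = 1975.7 + 10538 = 12514 kW

12514 kW


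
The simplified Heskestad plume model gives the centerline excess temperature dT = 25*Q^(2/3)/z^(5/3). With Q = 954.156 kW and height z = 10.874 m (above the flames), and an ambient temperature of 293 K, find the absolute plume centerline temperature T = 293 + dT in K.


Q^(2/3) = 96.920
z^(5/3) = 53.372
dT = 25 * 96.920 / 53.372 = 45.398 K
T = 293 + 45.398 = 338.40 K

338.40 K


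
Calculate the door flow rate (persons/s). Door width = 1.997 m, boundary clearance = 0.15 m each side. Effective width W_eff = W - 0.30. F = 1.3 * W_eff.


W_eff = 1.997 - 0.30 = 1.697 m
F = 1.3 * 1.697 = 2.2061 persons/s

2.2061 persons/s


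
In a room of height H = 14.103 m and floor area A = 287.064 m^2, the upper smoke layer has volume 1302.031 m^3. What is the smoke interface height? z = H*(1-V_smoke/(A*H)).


V/(A*H) = 0.32161
1 - 0.32161 = 0.67839
z = 14.103 * 0.67839 = 9.5673 m

9.5673 m


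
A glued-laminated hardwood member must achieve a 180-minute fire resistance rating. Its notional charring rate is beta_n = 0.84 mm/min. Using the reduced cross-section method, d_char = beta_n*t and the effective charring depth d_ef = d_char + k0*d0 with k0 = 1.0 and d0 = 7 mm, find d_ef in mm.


d_char = 0.84 * 180 = 151.2 mm
d_ef = 151.2 + 1.0*7 = 158.2 mm

158.2 mm


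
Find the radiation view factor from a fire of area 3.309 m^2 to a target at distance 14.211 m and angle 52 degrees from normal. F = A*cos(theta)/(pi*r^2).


cos(52 deg) = 0.61566
pi*r^2 = 634.45
F = 3.309 * 0.61566 / 634.45 = 0.0032110

0.0032110


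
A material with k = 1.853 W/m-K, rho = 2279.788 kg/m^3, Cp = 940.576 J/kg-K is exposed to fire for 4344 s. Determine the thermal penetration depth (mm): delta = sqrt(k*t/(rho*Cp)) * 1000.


alpha = 1.853 / (2279.788 * 940.576) = 8.6415e-07 m^2/s
alpha * t = 0.0037538
delta = sqrt(0.0037538) * 1000 = 61.269 mm

61.269 mm


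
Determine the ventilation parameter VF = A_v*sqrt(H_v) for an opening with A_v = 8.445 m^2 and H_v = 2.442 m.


sqrt(H_v) = 1.5627
VF = 8.445 * 1.5627 = 13.197 m^(5/2)

13.197 m^(5/2)


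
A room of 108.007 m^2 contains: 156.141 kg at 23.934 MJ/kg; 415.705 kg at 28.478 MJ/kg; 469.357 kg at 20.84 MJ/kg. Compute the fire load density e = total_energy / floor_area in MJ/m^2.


Total energy = 156.141*23.934 + 415.705*28.478 + 469.357*20.84
= 3737.079 + 11838.45 + 9781.400
= 25356.93 MJ
e = 25356.93 / 108.007 = 234.77 MJ/m^2

234.77 MJ/m^2


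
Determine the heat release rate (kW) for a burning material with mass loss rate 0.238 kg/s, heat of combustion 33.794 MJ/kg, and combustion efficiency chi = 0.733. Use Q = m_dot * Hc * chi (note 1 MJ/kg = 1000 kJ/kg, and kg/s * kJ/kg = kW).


Hc = 33.794 MJ/kg = 33.794 * 1000 kJ/kg = 33794 kJ/kg
Q = 0.238 kg/s * 33794 kJ/kg * 0.733 = 5895.5 kW

5895.5 kW


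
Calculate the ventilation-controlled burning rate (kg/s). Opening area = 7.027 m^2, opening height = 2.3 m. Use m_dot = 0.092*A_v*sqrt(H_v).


sqrt(H_v) = 1.5166
m_dot = 0.092 * 7.027 * 1.5166 = 0.98044 kg/s

0.98044 kg/s


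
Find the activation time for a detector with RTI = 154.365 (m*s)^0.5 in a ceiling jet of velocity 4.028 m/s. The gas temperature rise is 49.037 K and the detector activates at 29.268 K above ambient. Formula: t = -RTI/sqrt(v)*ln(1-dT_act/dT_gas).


dT_act/dT_gas = 0.59686
ln(1 - 0.59686) = -0.90846
t = -154.365 / sqrt(4.028) * -0.90846 = 69.873 s

69.873 s


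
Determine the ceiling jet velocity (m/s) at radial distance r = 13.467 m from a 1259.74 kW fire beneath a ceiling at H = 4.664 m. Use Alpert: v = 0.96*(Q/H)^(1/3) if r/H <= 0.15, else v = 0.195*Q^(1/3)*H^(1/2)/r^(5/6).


r/H = 13.467 / 4.664 = 2.8874
r/H > 0.15, so v = 0.195*Q^(1/3)*H^(1/2)/r^(5/6)
Q^(1/3) = 10.800
H^(1/2) = 2.1596
r^(5/6) = 8.7309
v = 0.195 * 10.800 * 2.1596 / 8.7309 = 0.52093 m/s

0.52093 m/s


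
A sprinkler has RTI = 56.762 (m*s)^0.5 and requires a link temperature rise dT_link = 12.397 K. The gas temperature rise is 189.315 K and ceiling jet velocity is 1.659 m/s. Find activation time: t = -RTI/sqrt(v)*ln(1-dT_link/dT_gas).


dT_link/dT_gas = 0.065483
ln(1 - 0.065483) = -0.067726
t = -56.762 / sqrt(1.659) * -0.067726 = 2.9846 s

2.9846 s


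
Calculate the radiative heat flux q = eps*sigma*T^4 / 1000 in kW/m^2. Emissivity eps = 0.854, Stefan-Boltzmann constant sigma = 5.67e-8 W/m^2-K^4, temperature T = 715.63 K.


T^4 = 2.6227e+11
q = 0.854 * 5.67e-8 * 2.6227e+11 / 1000 = 12.700 kW/m^2

12.700 kW/m^2


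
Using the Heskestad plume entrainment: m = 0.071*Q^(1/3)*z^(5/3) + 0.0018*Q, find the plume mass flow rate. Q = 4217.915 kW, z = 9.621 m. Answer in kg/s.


Q^(1/3) = 16.157
z^(5/3) = 43.521
First term = 0.071 * 16.157 * 43.521 = 49.926
Second term = 0.0018 * 4217.915 = 7.5922
m = 57.518 kg/s

57.518 kg/s


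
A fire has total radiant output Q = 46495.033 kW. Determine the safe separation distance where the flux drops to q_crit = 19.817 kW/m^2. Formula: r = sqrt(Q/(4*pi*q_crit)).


4*pi*q_crit = 249.03
Q/(4*pi*q_crit) = 186.71
r = sqrt(186.71) = 13.664 m

13.664 m


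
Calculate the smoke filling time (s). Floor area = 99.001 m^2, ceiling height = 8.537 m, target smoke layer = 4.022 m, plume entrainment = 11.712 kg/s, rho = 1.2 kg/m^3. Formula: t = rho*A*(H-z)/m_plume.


H - z = 4.515 m
t = 1.2 * 99.001 * 4.515 / 11.712 = 45.798 s

45.798 s


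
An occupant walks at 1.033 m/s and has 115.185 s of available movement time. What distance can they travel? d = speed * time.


d = 1.033 * 115.185 = 118.99 m

118.99 m


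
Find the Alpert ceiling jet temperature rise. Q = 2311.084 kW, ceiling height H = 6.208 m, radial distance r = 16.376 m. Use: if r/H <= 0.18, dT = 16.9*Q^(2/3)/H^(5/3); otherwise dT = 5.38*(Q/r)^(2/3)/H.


r/H = 16.376 / 6.208 = 2.6379
r/H > 0.18, so dT = 5.38*(Q/r)^(2/3)/H
Q/r = 141.13
(Q/r)^(2/3) = 27.106
dT = 5.38 * 27.106 / 6.208 = 23.491 K

23.491 K


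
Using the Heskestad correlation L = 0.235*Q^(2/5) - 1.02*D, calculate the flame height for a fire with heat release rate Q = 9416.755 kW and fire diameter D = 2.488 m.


Q^(2/5) = 38.865
0.235 * Q^(2/5) = 9.1333
1.02 * D = 2.5378
L = 6.5956 m

6.5956 m


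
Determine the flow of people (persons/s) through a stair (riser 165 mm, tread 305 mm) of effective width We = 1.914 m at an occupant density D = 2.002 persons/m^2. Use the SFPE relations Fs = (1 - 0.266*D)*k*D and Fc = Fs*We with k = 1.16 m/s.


1 - 0.266*D = 1 - 0.266*2.002 = 0.46747
Fs = 0.46747 * 1.16 * 2.002 = 1.0856 persons/(s*m)
Fc = 1.0856 * 1.914 = 2.0779 persons/s

2.0779 persons/s


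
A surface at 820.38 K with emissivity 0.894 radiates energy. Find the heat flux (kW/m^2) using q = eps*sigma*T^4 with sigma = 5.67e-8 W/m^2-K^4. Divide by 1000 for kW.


T^4 = 4.5296e+11
q = 0.894 * 5.67e-8 * 4.5296e+11 / 1000 = 22.960 kW/m^2

22.960 kW/m^2


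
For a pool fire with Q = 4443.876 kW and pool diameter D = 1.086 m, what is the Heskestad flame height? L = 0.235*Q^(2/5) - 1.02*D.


Q^(2/5) = 28.781
0.235 * Q^(2/5) = 6.7635
1.02 * D = 1.1077
L = 5.6558 m

5.6558 m


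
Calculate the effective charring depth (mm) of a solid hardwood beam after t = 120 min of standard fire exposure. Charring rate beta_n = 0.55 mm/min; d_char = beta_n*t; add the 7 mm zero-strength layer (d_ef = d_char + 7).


d_char = 0.55 * 120 = 66 mm
d_ef = 66 + 1.0*7 = 73 mm

73 mm


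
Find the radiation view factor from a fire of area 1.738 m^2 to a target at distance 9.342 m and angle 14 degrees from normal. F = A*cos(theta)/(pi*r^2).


cos(14 deg) = 0.97030
pi*r^2 = 274.18
F = 1.738 * 0.97030 / 274.18 = 0.0061507

0.0061507


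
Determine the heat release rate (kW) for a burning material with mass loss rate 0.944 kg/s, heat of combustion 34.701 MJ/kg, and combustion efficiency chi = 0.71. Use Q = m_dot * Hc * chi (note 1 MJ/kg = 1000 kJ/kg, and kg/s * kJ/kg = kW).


Hc = 34.701 MJ/kg = 34.701 * 1000 kJ/kg = 34701 kJ/kg
Q = 0.944 kg/s * 34701 kJ/kg * 0.71 = 23258 kW

23258 kW


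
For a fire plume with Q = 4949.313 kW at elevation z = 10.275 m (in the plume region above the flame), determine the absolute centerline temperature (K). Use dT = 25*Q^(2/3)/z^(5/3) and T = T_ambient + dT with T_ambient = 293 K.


Q^(2/3) = 290.42
z^(5/3) = 48.563
dT = 25 * 290.42 / 48.563 = 149.51 K
T = 293 + 149.51 = 442.51 K

442.51 K


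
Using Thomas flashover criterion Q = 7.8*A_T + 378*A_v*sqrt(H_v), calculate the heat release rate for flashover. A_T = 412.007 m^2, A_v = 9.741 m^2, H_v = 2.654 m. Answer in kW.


7.8*A_T = 3213.7
sqrt(H_v) = 1.6291
378*A_v*sqrt(H_v) = 5998.5
Q = 3213.7 + 5998.5 = 9212.2 kW

9212.2 kW


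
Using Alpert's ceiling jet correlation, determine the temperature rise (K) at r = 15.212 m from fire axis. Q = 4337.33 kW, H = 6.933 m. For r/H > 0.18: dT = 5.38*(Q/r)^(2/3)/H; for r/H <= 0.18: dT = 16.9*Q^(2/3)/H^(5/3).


r/H = 15.212 / 6.933 = 2.1941
r/H > 0.18, so dT = 5.38*(Q/r)^(2/3)/H
Q/r = 285.13
(Q/r)^(2/3) = 43.320
dT = 5.38 * 43.320 / 6.933 = 33.616 K

33.616 K


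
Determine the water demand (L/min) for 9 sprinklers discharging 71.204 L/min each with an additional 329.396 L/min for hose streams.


Sprinkler demand = 9 * 71.204 = 640.836 L/min
Total = 640.836 + 329.396 = 970.232 L/min

970.232 L/min


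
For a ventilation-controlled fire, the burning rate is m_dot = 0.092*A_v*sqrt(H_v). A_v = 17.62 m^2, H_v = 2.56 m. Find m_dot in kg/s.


sqrt(H_v) = 1.6
m_dot = 0.092 * 17.62 * 1.6 = 2.5937 kg/s

2.5937 kg/s


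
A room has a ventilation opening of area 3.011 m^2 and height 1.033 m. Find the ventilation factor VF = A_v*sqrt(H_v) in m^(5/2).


sqrt(H_v) = 1.0164
VF = 3.011 * 1.0164 = 3.0603 m^(5/2)

3.0603 m^(5/2)


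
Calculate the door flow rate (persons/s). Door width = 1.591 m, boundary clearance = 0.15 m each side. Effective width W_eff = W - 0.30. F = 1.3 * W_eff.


W_eff = 1.591 - 0.30 = 1.291 m
F = 1.3 * 1.291 = 1.6783 persons/s

1.6783 persons/s


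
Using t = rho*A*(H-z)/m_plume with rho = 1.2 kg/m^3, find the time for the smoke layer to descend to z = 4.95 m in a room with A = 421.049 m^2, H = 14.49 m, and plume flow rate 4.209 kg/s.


H - z = 9.54 m
t = 1.2 * 421.049 * 9.54 / 4.209 = 1145.2 s

1145.2 s


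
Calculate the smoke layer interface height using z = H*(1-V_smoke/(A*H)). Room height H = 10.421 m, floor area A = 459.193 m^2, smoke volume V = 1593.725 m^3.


V/(A*H) = 0.33305
1 - 0.33305 = 0.66695
z = 10.421 * 0.66695 = 6.9503 m

6.9503 m


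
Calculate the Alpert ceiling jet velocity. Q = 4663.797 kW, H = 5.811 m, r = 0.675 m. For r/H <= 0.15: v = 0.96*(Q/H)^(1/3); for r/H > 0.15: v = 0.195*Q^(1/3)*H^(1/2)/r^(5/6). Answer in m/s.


r/H = 0.675 / 5.811 = 0.11616
r/H <= 0.15, so v = 0.96*(Q/H)^(1/3)
Q/H = 802.58
(Q/H)^(1/3) = 9.2931
v = 0.96 * 9.2931 = 8.9214 m/s

8.9214 m/s


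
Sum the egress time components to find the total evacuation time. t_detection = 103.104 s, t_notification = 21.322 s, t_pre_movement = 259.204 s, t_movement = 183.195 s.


Total = 103.104 + 21.322 + 259.204 + 183.195 = 566.825 s

566.825 s


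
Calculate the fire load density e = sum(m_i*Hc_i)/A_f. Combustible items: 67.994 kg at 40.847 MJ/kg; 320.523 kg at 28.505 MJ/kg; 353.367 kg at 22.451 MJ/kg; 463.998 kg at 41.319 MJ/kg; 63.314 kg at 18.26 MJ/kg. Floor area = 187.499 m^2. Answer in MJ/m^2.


Total energy = 67.994*40.847 + 320.523*28.505 + 353.367*22.451 + 463.998*41.319 + 63.314*18.26
= 2777.351 + 9136.508 + 7933.443 + 19171.93 + 1156.114
= 40175.35 MJ
e = 40175.35 / 187.499 = 214.27 MJ/m^2

214.27 MJ/m^2


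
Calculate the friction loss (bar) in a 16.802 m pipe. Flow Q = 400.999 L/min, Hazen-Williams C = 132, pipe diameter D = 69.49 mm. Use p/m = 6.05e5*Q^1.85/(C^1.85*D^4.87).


Q^1.85 = 65436
C^1.85 = 8376.5
D^4.87 = 9.3360e+08
p/m = 0.0050623 bar/m
p_total = 0.0050623 * 16.802 = 0.085057 bar

0.085057 bar


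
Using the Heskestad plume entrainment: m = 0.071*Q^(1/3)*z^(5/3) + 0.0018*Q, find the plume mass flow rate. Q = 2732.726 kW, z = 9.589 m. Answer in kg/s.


Q^(1/3) = 13.981
z^(5/3) = 43.280
First term = 0.071 * 13.981 * 43.280 = 42.961
Second term = 0.0018 * 2732.726 = 4.9189
m = 47.880 kg/s

47.880 kg/s


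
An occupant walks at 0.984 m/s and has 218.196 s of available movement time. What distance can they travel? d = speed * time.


d = 0.984 * 218.196 = 214.70 m

214.70 m


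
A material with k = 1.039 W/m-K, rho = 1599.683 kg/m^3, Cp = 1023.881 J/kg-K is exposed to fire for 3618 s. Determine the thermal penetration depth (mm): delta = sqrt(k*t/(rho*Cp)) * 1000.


alpha = 1.039 / (1599.683 * 1023.881) = 6.3435e-07 m^2/s
alpha * t = 0.0022951
delta = sqrt(0.0022951) * 1000 = 47.907 mm

47.907 mm


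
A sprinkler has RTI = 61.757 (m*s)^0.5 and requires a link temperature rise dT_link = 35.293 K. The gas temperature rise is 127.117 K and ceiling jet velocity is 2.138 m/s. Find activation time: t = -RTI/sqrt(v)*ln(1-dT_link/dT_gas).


dT_link/dT_gas = 0.27764
ln(1 - 0.27764) = -0.32523
t = -61.757 / sqrt(2.138) * -0.32523 = 13.737 s

13.737 s


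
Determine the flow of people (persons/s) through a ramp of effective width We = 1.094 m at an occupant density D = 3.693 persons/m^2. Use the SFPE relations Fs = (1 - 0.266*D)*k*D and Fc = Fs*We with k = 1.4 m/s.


1 - 0.266*D = 1 - 0.266*3.693 = 0.017662
Fs = 0.017662 * 1.4 * 3.693 = 0.091316 persons/(s*m)
Fc = 0.091316 * 1.094 = 0.099900 persons/s

0.099900 persons/s


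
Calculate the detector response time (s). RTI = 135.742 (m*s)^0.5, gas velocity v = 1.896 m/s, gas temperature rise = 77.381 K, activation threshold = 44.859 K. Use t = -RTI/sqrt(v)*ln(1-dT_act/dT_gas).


dT_act/dT_gas = 0.57972
ln(1 - 0.57972) = -0.86682
t = -135.742 / sqrt(1.896) * -0.86682 = 85.453 s

85.453 s


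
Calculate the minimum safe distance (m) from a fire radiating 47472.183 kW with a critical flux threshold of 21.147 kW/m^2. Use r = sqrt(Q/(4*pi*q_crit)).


4*pi*q_crit = 265.74
Q/(4*pi*q_crit) = 178.64
r = sqrt(178.64) = 13.366 m

13.366 m


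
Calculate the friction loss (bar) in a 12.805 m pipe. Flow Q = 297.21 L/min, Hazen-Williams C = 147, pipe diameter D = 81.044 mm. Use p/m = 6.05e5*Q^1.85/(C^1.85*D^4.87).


Q^1.85 = 37598
C^1.85 = 10222
D^4.87 = 1.9746e+09
p/m = 0.0011270 bar/m
p_total = 0.0011270 * 12.805 = 0.014431 bar

0.014431 bar


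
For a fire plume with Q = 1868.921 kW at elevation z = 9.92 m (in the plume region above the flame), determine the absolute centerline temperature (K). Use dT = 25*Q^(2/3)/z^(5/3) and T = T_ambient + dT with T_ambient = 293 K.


Q^(2/3) = 151.73
z^(5/3) = 45.799
dT = 25 * 151.73 / 45.799 = 82.822 K
T = 293 + 82.822 = 375.82 K

375.82 K


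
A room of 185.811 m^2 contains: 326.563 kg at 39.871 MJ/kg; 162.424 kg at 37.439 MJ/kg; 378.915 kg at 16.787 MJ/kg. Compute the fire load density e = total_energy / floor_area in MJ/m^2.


Total energy = 326.563*39.871 + 162.424*37.439 + 378.915*16.787
= 13020.39 + 6080.992 + 6360.846
= 25462.23 MJ
e = 25462.23 / 185.811 = 137.03 MJ/m^2

137.03 MJ/m^2


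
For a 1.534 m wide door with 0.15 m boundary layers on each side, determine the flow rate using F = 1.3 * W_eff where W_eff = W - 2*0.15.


W_eff = 1.534 - 0.30 = 1.234 m
F = 1.3 * 1.234 = 1.6042 persons/s

1.6042 persons/s


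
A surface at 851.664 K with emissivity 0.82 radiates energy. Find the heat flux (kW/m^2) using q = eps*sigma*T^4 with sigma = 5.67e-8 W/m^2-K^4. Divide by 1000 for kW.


T^4 = 5.2611e+11
q = 0.82 * 5.67e-8 * 5.2611e+11 / 1000 = 24.461 kW/m^2

24.461 kW/m^2


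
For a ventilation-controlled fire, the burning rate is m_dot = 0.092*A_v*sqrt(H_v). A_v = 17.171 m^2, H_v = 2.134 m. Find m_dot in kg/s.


sqrt(H_v) = 1.4608
m_dot = 0.092 * 17.171 * 1.4608 = 2.3077 kg/s

2.3077 kg/s


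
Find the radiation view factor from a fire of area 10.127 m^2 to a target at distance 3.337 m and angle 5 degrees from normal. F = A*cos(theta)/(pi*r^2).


cos(5 deg) = 0.99619
pi*r^2 = 34.983
F = 10.127 * 0.99619 / 34.983 = 0.28838

0.28838


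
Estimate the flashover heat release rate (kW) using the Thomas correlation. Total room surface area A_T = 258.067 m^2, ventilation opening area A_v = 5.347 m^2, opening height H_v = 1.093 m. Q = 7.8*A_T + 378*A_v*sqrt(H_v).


7.8*A_T = 2012.9
sqrt(H_v) = 1.0455
378*A_v*sqrt(H_v) = 2113.1
Q = 2012.9 + 2113.1 = 4126.0 kW

4126.0 kW


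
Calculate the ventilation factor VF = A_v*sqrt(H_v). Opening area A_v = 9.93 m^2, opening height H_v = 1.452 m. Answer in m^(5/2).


sqrt(H_v) = 1.2050
VF = 9.93 * 1.2050 = 11.966 m^(5/2)

11.966 m^(5/2)


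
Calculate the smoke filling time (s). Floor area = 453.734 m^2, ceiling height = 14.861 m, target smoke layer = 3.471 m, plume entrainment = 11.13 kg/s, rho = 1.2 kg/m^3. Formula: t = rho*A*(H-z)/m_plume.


H - z = 11.39 m
t = 1.2 * 453.734 * 11.39 / 11.13 = 557.20 s

557.20 s


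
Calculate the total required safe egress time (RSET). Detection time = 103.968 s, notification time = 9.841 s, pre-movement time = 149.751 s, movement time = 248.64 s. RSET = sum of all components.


Total = 103.968 + 9.841 + 149.751 + 248.64 = 512.2 s

512.2 s


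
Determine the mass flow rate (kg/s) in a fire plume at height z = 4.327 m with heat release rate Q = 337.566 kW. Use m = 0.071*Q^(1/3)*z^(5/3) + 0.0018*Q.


Q^(1/3) = 6.9628
z^(5/3) = 11.490
First term = 0.071 * 6.9628 * 11.490 = 5.6801
Second term = 0.0018 * 337.566 = 0.60762
m = 6.2877 kg/s

6.2877 kg/s


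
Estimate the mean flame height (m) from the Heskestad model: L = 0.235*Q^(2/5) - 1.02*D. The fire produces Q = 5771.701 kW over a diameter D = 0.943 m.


Q^(2/5) = 31.954
0.235 * Q^(2/5) = 7.5091
1.02 * D = 0.96186
L = 6.5473 m

6.5473 m


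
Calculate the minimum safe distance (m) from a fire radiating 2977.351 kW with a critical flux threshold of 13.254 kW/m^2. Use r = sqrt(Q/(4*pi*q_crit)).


4*pi*q_crit = 166.55
Q/(4*pi*q_crit) = 17.876
r = sqrt(17.876) = 4.2280 m

4.2280 m


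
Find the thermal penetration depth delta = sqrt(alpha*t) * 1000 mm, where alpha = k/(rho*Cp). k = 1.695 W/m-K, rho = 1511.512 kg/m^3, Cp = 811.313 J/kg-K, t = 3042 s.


alpha = 1.695 / (1511.512 * 811.313) = 1.3822e-06 m^2/s
alpha * t = 0.0042046
delta = sqrt(0.0042046) * 1000 = 64.843 mm

64.843 mm


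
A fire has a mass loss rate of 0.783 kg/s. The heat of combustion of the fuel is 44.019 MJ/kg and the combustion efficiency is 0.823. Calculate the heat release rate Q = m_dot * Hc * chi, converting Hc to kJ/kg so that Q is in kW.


Hc = 44.019 MJ/kg = 44.019 * 1000 kJ/kg = 44019 kJ/kg
Q = 0.783 kg/s * 44019 kJ/kg * 0.823 = 28366 kW

28366 kW


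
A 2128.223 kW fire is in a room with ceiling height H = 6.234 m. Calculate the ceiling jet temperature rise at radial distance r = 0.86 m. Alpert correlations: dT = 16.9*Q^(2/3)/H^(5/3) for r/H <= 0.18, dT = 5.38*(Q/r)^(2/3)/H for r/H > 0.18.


r/H = 0.86 / 6.234 = 0.13795
r/H <= 0.18, so dT = 16.9*Q^(2/3)/H^(5/3)
Q^(2/3) = 165.45
H^(5/3) = 21.116
dT = 16.9 * 165.45 / 21.116 = 132.42 K

132.42 K


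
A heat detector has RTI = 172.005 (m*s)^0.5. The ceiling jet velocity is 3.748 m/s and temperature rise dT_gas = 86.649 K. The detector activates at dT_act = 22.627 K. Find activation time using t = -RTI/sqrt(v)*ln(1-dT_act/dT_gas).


dT_act/dT_gas = 0.26113
ln(1 - 0.26113) = -0.30264
t = -172.005 / sqrt(3.748) * -0.30264 = 26.888 s

26.888 s


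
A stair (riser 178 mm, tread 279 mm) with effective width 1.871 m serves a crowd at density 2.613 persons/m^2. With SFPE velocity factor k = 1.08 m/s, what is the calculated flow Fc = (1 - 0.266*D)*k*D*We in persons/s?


1 - 0.266*D = 1 - 0.266*2.613 = 0.30494
Fs = 0.30494 * 1.08 * 2.613 = 0.86056 persons/(s*m)
Fc = 0.86056 * 1.871 = 1.6101 persons/s

1.6101 persons/s


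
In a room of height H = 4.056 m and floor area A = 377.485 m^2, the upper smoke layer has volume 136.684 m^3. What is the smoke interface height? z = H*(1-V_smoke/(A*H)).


V/(A*H) = 0.089273
1 - 0.089273 = 0.91073
z = 4.056 * 0.91073 = 3.6939 m

3.6939 m


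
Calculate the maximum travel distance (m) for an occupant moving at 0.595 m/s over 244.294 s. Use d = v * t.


d = 0.595 * 244.294 = 145.35 m

145.35 m


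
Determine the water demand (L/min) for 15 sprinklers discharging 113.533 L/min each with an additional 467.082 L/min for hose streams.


Sprinkler demand = 15 * 113.533 = 1702.995 L/min
Total = 1702.995 + 467.082 = 2170.077 L/min

2170.077 L/min


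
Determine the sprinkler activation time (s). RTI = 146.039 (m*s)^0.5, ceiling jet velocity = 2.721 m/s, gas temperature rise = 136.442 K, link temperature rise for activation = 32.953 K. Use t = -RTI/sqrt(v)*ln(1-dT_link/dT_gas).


dT_link/dT_gas = 0.24152
ln(1 - 0.24152) = -0.27643
t = -146.039 / sqrt(2.721) * -0.27643 = 24.474 s

24.474 s


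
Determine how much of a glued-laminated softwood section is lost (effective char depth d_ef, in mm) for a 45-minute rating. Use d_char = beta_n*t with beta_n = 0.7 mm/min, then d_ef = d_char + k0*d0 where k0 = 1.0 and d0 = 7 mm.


d_char = 0.7 * 45 = 31.5 mm
d_ef = 31.5 + 1.0*7 = 38.5 mm

38.5 mm


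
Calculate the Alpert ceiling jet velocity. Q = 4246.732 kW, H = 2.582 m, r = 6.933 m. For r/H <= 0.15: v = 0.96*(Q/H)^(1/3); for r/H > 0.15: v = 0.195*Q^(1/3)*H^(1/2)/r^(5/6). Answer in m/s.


r/H = 6.933 / 2.582 = 2.6851
r/H > 0.15, so v = 0.195*Q^(1/3)*H^(1/2)/r^(5/6)
Q^(1/3) = 16.194
H^(1/2) = 1.6069
r^(5/6) = 5.0207
v = 0.195 * 16.194 * 1.6069 / 5.0207 = 1.0106 m/s

1.0106 m/s


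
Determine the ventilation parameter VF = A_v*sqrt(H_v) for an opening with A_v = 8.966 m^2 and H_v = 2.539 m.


sqrt(H_v) = 1.5934
VF = 8.966 * 1.5934 = 14.287 m^(5/2)

14.287 m^(5/2)


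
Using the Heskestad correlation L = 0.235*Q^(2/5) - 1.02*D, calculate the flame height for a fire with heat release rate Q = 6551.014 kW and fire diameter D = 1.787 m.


Q^(2/5) = 33.614
0.235 * Q^(2/5) = 7.8993
1.02 * D = 1.8227
L = 6.0766 m

6.0766 m


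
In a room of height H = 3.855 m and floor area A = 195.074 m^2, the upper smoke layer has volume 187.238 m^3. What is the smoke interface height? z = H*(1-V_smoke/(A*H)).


V/(A*H) = 0.24898
1 - 0.24898 = 0.75102
z = 3.855 * 0.75102 = 2.8952 m

2.8952 m


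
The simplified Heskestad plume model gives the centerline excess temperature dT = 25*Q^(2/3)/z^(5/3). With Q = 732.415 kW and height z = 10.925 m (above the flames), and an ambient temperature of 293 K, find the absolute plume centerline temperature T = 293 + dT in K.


Q^(2/3) = 81.253
z^(5/3) = 53.790
dT = 25 * 81.253 / 53.790 = 37.764 K
T = 293 + 37.764 = 330.76 K

330.76 K


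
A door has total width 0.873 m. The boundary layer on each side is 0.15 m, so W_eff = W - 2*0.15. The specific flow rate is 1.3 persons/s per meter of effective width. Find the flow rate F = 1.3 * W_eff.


W_eff = 0.873 - 0.30 = 0.573 m
F = 1.3 * 0.573 = 0.74490 persons/s

0.74490 persons/s


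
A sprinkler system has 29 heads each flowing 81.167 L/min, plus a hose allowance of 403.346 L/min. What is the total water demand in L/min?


Sprinkler demand = 29 * 81.167 = 2353.843 L/min
Total = 2353.843 + 403.346 = 2757.189 L/min

2757.189 L/min


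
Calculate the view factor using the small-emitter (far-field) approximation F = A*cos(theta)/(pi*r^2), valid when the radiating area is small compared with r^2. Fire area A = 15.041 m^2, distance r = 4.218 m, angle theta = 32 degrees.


cos(32 deg) = 0.84805
pi*r^2 = 55.894
F = 15.041 * 0.84805 / 55.894 = 0.22821

0.22821


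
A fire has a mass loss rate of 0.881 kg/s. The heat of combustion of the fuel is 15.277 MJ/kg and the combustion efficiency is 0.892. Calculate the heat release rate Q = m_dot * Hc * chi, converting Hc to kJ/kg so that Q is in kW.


Hc = 15.277 MJ/kg = 15.277 * 1000 kJ/kg = 15277 kJ/kg
Q = 0.881 kg/s * 15277 kJ/kg * 0.892 = 12005 kW

12005 kW


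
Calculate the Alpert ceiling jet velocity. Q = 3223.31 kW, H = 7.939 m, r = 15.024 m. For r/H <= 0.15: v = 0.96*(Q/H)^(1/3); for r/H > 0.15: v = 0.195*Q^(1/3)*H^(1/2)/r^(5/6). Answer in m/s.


r/H = 15.024 / 7.939 = 1.8924
r/H > 0.15, so v = 0.195*Q^(1/3)*H^(1/2)/r^(5/6)
Q^(1/3) = 14.772
H^(1/2) = 2.8176
r^(5/6) = 9.5643
v = 0.195 * 14.772 * 2.8176 / 9.5643 = 0.84859 m/s

0.84859 m/s


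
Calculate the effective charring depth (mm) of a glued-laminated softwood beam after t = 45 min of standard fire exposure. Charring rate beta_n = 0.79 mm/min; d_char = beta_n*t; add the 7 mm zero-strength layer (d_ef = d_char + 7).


d_char = 0.79 * 45 = 35.55 mm
d_ef = 35.55 + 1.0*7 = 42.55 mm

42.55 mm


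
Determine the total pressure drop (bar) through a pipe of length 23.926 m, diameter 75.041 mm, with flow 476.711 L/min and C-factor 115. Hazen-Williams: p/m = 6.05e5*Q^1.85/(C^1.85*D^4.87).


Q^1.85 = 90110
C^1.85 = 6490.7
D^4.87 = 1.3574e+09
p/m = 0.0061877 bar/m
p_total = 0.0061877 * 23.926 = 0.14805 bar

0.14805 bar


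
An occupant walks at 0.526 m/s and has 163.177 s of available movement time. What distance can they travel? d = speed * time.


d = 0.526 * 163.177 = 85.831 m

85.831 m


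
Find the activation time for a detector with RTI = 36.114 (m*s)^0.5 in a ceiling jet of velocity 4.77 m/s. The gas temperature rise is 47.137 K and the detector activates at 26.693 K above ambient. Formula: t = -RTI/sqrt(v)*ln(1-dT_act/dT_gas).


dT_act/dT_gas = 0.56629
ln(1 - 0.56629) = -0.83537
t = -36.114 / sqrt(4.77) * -0.83537 = 13.813 s

13.813 s


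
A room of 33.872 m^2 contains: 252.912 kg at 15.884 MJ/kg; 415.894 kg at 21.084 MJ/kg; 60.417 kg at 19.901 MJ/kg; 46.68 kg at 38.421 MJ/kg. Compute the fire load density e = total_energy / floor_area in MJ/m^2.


Total energy = 252.912*15.884 + 415.894*21.084 + 60.417*19.901 + 46.68*38.421
= 4017.254 + 8768.709 + 1202.359 + 1793.492
= 15781.81 MJ
e = 15781.81 / 33.872 = 465.93 MJ/m^2

465.93 MJ/m^2


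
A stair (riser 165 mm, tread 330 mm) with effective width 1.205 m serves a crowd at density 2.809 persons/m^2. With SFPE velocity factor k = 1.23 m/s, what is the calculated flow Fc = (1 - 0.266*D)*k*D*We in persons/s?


1 - 0.266*D = 1 - 0.266*2.809 = 0.25281
Fs = 0.25281 * 1.23 * 2.809 = 0.87346 persons/(s*m)
Fc = 0.87346 * 1.205 = 1.0525 persons/s

1.0525 persons/s


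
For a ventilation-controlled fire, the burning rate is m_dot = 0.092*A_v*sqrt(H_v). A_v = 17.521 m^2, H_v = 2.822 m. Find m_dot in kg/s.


sqrt(H_v) = 1.6799
m_dot = 0.092 * 17.521 * 1.6799 = 2.7079 kg/s

2.7079 kg/s


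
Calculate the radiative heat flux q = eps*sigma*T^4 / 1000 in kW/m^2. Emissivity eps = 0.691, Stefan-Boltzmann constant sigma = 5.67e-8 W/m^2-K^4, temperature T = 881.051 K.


T^4 = 6.0257e+11
q = 0.691 * 5.67e-8 * 6.0257e+11 / 1000 = 23.608 kW/m^2

23.608 kW/m^2


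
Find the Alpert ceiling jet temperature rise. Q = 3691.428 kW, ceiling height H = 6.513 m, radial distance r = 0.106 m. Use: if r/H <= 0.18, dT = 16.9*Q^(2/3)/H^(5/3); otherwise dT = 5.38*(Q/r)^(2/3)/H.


r/H = 0.106 / 6.513 = 0.016275
r/H <= 0.18, so dT = 16.9*Q^(2/3)/H^(5/3)
Q^(2/3) = 238.85
H^(5/3) = 22.714
dT = 16.9 * 238.85 / 22.714 = 177.71 K

177.71 K


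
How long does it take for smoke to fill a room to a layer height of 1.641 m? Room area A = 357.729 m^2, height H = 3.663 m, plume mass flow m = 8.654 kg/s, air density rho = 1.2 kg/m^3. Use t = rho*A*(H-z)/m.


H - z = 2.022 m
t = 1.2 * 357.729 * 2.022 / 8.654 = 100.30 s

100.30 s


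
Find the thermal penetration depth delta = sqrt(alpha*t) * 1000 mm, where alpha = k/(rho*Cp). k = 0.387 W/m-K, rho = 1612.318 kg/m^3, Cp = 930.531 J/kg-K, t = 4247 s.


alpha = 0.387 / (1612.318 * 930.531) = 2.5795e-07 m^2/s
alpha * t = 0.0010955
delta = sqrt(0.0010955) * 1000 = 33.098 mm

33.098 mm


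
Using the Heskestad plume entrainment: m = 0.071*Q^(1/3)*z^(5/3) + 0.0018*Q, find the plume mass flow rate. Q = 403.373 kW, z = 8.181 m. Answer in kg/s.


Q^(1/3) = 7.3887
z^(5/3) = 33.216
First term = 0.071 * 7.3887 * 33.216 = 17.425
Second term = 0.0018 * 403.373 = 0.72607
m = 18.151 kg/s

18.151 kg/s


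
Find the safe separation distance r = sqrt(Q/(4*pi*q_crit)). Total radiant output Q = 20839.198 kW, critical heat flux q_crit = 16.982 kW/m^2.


4*pi*q_crit = 213.40
Q/(4*pi*q_crit) = 97.652
r = sqrt(97.652) = 9.8819 m

9.8819 m


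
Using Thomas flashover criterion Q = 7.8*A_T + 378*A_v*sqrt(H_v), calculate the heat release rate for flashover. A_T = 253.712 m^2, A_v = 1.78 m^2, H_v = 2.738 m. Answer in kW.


7.8*A_T = 1979.0
sqrt(H_v) = 1.6547
378*A_v*sqrt(H_v) = 1113.3
Q = 1979.0 + 1113.3 = 3092.3 kW

3092.3 kW


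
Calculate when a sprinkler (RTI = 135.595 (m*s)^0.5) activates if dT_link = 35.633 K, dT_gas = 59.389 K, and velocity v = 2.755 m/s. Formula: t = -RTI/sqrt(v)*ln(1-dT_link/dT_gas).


dT_link/dT_gas = 0.59999
ln(1 - 0.59999) = -0.91627
t = -135.595 / sqrt(2.755) * -0.91627 = 74.853 s

74.853 s


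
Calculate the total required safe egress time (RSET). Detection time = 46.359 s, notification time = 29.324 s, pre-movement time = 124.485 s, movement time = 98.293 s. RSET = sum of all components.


Total = 46.359 + 29.324 + 124.485 + 98.293 = 298.461 s

298.461 s


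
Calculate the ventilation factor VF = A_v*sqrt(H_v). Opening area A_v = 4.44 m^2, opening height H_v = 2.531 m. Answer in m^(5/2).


sqrt(H_v) = 1.5909
VF = 4.44 * 1.5909 = 7.0636 m^(5/2)

7.0636 m^(5/2)


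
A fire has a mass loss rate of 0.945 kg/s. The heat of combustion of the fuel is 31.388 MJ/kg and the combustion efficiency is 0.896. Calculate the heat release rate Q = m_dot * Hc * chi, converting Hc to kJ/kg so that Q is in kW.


Hc = 31.388 MJ/kg = 31.388 * 1000 kJ/kg = 31388 kJ/kg
Q = 0.945 kg/s * 31388 kJ/kg * 0.896 = 26577 kW

26577 kW


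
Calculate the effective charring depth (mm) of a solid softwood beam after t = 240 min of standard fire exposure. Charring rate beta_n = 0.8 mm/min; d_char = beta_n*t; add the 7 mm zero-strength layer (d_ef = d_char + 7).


d_char = 0.8 * 240 = 192 mm
d_ef = 192 + 1.0*7 = 199 mm

199 mm


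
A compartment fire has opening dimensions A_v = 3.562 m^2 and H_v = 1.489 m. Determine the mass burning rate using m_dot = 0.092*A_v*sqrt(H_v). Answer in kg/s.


sqrt(H_v) = 1.2202
m_dot = 0.092 * 3.562 * 1.2202 = 0.39988 kg/s

0.39988 kg/s


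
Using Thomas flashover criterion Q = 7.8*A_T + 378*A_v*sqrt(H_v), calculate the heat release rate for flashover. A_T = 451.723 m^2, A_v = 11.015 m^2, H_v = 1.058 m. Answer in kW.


7.8*A_T = 3523.4
sqrt(H_v) = 1.0286
378*A_v*sqrt(H_v) = 4282.7
Q = 3523.4 + 4282.7 = 7806.2 kW

7806.2 kW
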